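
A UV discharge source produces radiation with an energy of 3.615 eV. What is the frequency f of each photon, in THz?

874 THz

Convert to SI: E = 3.615 eV = 5.7919 × 10^-19 J.
Since f = E/h for a photon, f = 8.741 × 10^14 Hz.
Converting to THz: f = 874.1 THz ≈ 874 THz.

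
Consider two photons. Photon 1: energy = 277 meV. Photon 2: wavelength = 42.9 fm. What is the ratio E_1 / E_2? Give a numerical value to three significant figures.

E_1 = 4.438e-20 J (from energy = 277 meV, via E given directly).
E_2 = 4.630e-12 J (from wavelength = 42.9 fm, via E = hc/λ).
Ratio = 4.438e-20 / 4.630e-12 = 9.58e-9.

9.58e-9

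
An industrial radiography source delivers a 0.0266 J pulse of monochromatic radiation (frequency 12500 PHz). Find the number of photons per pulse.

Per-photon energy: E = 8.283·10^-15 J (from frequency = 12500 PHz).
N = E_total / E_photon = 0.0266 J / 8.283·10^-15 J = 3.21·10^12.

3.21·10^12 photons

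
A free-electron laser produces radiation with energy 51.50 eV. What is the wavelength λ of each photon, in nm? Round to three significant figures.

(h = 6.62607015e-34 J·s, c = 2.99792458e8 m/s, 1 eV = 1.602176634e-19 J.)
Convert to SI: E = 51.50 eV = 8.2512e-18 J.
Apply λ = hc/E: λ = 2.407e-8 m.
Converting to nm: λ = 24.07 nm ≈ 24.1 nm.

24.1 nm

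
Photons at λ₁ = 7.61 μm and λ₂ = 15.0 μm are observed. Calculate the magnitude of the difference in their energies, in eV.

0.0803 eV

Using E = hc/λ: E₁ = 2.610e-20 J, E₂ = 1.324e-20 J.
|ΔE| = |2.610e-20 − 1.324e-20| = 1.29e-20 J = 0.0803 eV.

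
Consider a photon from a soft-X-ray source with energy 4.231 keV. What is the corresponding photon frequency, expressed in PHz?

1020 PHz

In SI units: E = 4.231 keV = 6.7788e-16 J.
Apply f = E/h: f = 1.023e18 Hz.
Converting to PHz: f = 1023 PHz ≈ 1020 PHz.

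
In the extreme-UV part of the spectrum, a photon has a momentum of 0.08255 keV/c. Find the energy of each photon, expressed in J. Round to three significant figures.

Convert to SI: p = 0.08255 keV/c = 4.4117·10^-26 kg·m/s.
Since E = pc for a photon, E = 1.323·10^-17 J.
So E ≈ 1.32·10^-17 J.

1.32·10^-17 J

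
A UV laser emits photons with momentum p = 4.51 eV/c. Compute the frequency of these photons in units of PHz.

First convert: p = 4.51 eV/c = 2.4103e-27 kg·m/s.
Since f = pc/h for a photon, f = 1.091e15 Hz.
Converting to PHz: f = 1.091 PHz ≈ 1.09 PHz.

1.09 PHz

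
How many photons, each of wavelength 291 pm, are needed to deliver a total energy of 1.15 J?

1.68 × 10^15 photons

Per-photon energy: E = 6.826 × 10^-16 J (from wavelength = 291 pm).
N = E_total / E_photon = 1.15 J / 6.826 × 10^-16 J = 1.68 × 10^15.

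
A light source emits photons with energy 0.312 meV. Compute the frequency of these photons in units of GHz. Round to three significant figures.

Take h = 6.62607015 × 10^-34 J·s, 1 eV = 1.602176634 × 10^-19 J.
Convert to SI: E = 0.312 meV = 4.9988 × 10^-23 J.
For a photon f = E/h, so f = 7.544 × 10^10 Hz.
Converting to GHz: f = 75.44 GHz ≈ 75.4 GHz.

75.4 GHz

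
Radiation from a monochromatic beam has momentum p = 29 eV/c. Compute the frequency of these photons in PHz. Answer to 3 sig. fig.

7.01 PHz

(h = 6.62607015 × 10^-34 J·s, c = 2.99792458 × 10^8 m/s, 1 eV = 1.602176634 × 10^-19 J.)
First convert: p = 29 eV/c = 1.5498 × 10^-26 kg·m/s.
Since f = pc/h for a photon, f = 7.012 × 10^15 Hz.
Converting to PHz: f = 7.012 PHz ≈ 7.01 PHz.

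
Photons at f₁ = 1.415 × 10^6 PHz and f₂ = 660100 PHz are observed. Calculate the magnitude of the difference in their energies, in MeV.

Using E = hf: E₁ = 9.3759 × 10^-13 J, E₂ = 4.3739 × 10^-13 J.
|ΔE| = |9.3759 × 10^-13 − 4.3739 × 10^-13| = 5.00 × 10^-13 J = 3.12 MeV.

3.12 MeV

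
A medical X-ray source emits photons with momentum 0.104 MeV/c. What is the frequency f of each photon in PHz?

Convert to SI: p = 0.104 MeV/c = 5.5581e-23 kg·m/s.
The photon relation is f = pc/h, giving f = 2.515e19 Hz.
Converting to PHz: f = 25150 PHz ≈ 2.51e4 PHz.

2.51e4 PHz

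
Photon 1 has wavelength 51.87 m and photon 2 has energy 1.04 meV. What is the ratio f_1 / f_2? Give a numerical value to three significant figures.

2.30e-5

f_1 = 5.780e6 Hz (from wavelength = 51.87 m, via f = c/λ).
f_2 = 2.515e11 Hz (from energy = 1.04 meV, via f = E/h).
Ratio = 5.780e6 / 2.515e11 = 2.30e-5.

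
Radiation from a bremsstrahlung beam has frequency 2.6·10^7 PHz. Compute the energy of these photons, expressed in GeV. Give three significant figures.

First convert: f = 2.6·10^7 PHz = 2.6·10^22 Hz.
Since E = hf for a photon, E = 1.723·10^-11 J.
Converting to GeV: E = 0.1075 GeV ≈ 0.108 GeV.

0.108 GeV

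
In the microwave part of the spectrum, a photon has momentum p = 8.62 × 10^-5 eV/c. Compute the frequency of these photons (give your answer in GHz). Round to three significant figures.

In SI units: p = 8.62 × 10^-5 eV/c = 4.6068 × 10^-32 kg·m/s.
The photon relation is f = pc/h, giving f = 2.084 × 10^10 Hz.
Converting to GHz: f = 20.84 GHz ≈ 20.8 GHz.

20.8 GHz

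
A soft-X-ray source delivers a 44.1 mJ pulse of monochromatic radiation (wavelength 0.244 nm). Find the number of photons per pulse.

Per-photon energy: E = 8.141e-16 J (from wavelength = 0.244 nm).
N = E_total / E_photon = 0.0441 J / 8.141e-16 J = 5.42e13.

5.42e13 photons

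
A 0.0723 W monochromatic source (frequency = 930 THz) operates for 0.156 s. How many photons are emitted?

1.83e16 photons

Total energy: E_total = P·t = 0.0723 × 0.156 = 0.01128 J.
Per-photon energy: E = 6.162e-19 J.
N = E_total / E_photon = 1.83e16.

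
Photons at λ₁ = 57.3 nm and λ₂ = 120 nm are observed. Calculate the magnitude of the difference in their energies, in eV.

11.3 eV

Using E = hc/λ: E₁ = 3.467 × 10^-18 J, E₂ = 1.655 × 10^-18 J.
|ΔE| = |3.467 × 10^-18 − 1.655 × 10^-18| = 1.81 × 10^-18 J = 11.3 eV.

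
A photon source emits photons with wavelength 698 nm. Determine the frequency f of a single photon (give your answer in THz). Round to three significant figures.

430 THz

Use c = 2.99792458e8 m/s.
In SI units: λ = 698 nm = 6.98e-7 m.
Apply f = c/λ: f = 4.295e14 Hz.
Converting to THz: f = 429.5 THz ≈ 430 THz.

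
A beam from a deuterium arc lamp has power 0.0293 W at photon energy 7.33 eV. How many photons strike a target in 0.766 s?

Total energy: E_total = P·t = 0.0293 × 0.766 = 0.02244 J.
Per-photon energy: E = 1.174·10^-18 J.
N = E_total / E_photon = 1.91·10^16.

1.91·10^16 photons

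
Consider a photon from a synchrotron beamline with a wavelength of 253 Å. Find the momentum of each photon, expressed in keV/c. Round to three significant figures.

(h = 6.62607015·10^-34 J·s, c = 2.99792458·10^8 m/s, 1 eV = 1.602176634·10^-19 J.)
In SI units: λ = 253 Å = 2.53·10^-8 m.
Since p = h/λ for a photon, p = 2.619·10^-26 kg·m/s.
Converting to keV/c: p = 0.04901 keV/c ≈ 0.0490 keV/c.

0.0490 keV/c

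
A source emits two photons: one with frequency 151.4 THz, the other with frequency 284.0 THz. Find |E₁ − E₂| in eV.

0.548 eV

Using E = hf: E₁ = 1.0032 × 10^-19 J, E₂ = 1.8818 × 10^-19 J.
|ΔE| = |1.0032 × 10^-19 − 1.8818 × 10^-19| = 8.79 × 10^-20 J = 0.548 eV.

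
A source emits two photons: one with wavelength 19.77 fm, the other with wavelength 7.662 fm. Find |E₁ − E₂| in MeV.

Using E = hc/λ: E₁ = 1.0048e-11 J, E₂ = 2.5926e-11 J.
|ΔE| = |1.0048e-11 − 2.5926e-11| = 1.59e-11 J = 99.1 MeV.

99.1 MeV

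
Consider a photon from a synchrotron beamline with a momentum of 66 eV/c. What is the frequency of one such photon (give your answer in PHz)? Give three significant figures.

Use h = 6.62607015·10^-34 J·s, c = 2.99792458·10^8 m/s, 1 eV = 1.602176634·10^-19 J.
In SI units: p = 66 eV/c = 3.5272·10^-26 kg·m/s.
The photon relation is f = pc/h, giving f = 1.596·10^16 Hz.
Converting to PHz: f = 15.96 PHz ≈ 16.0 PHz.

16.0 PHz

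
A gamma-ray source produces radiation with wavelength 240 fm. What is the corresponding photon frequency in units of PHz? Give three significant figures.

Convert to SI: λ = 240 fm = 2.4·10^-13 m.
The photon relation is f = c/λ, giving f = 1.249·10^21 Hz.
Converting to PHz: f = 1.249·10^6 PHz ≈ 1.25·10^6 PHz.

1.25·10^6 PHz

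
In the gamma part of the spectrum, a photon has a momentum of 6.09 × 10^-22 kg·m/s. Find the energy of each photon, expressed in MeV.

Since E = pc for a photon, E = 1.826 × 10^-13 J.
Converting to MeV: E = 1.140 MeV ≈ 1.14 MeV.

1.14 MeV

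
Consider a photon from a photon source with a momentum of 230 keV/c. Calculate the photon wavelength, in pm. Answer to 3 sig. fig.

Use h = 6.62607015e-34 J·s, c = 2.99792458e8 m/s, 1 eV = 1.602176634e-19 J.
First convert: p = 230 keV/c = 1.2292e-22 kg·m/s.
For a photon λ = h/p, so λ = 5.391e-12 m.
Converting to pm: λ = 5.391 pm ≈ 5.39 pm.

5.39 pm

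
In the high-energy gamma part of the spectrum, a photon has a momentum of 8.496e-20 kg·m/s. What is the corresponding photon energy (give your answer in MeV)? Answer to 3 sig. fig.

(c = 2.99792458e8 m/s, 1 eV = 1.602176634e-19 J.)
Apply E = pc: E = 2.547e-11 J.
Converting to MeV: E = 159.0 MeV ≈ 159 MeV.

159 MeV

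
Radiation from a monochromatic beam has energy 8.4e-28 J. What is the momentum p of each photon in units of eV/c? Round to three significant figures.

The photon relation is p = E/c, giving p = 2.802e-36 kg·m/s.
Converting to eV/c: p = 5.243e-9 eV/c ≈ 5.24e-9 eV/c.

5.24e-9 eV/c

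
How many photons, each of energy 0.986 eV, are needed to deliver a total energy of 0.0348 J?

2.20e17 photons

Per-photon energy: E = 1.580e-19 J (from energy = 0.986 eV).
N = E_total / E_photon = 0.0348 J / 1.580e-19 J = 2.20e17.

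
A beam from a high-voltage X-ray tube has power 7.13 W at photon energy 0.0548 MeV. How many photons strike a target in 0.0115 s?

Total energy: E_total = P·t = 7.13 × 0.0115 = 0.08199 J.
Per-photon energy: E = 8.780 × 10^-15 J.
N = E_total / E_photon = 9.34 × 10^12.

9.34 × 10^12 photons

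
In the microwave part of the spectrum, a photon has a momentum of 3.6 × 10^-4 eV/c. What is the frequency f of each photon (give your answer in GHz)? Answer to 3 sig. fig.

87.0 GHz

Use h = 6.62607015 × 10^-34 J·s, c = 2.99792458 × 10^8 m/s, 1 eV = 1.602176634 × 10^-19 J.
Convert to SI: p = 3.6 × 10^-4 eV/c = 1.9239 × 10^-31 kg·m/s.
Since f = pc/h for a photon, f = 8.705 × 10^10 Hz.
Converting to GHz: f = 87.05 GHz ≈ 87.0 GHz.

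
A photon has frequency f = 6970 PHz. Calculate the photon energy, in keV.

28.8 keV

Convert to SI: f = 6970 PHz = 6.97e18 Hz.
Since E = hf for a photon, E = 4.618e-15 J.
Converting to keV: E = 28.83 keV ≈ 28.8 keV.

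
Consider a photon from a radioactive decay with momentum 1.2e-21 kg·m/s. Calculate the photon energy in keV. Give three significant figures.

2250 keV

(c = 2.99792458e8 m/s, 1 eV = 1.602176634e-19 J.)
Apply E = pc: E = 3.598e-13 J.
Converting to keV: E = 2245 keV ≈ 2250 keV.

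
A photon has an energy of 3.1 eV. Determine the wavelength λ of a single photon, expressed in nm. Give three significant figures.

(h = 6.62607015e-34 J·s, c = 2.99792458e8 m/s, 1 eV = 1.602176634e-19 J.)
Convert to SI: E = 3.1 eV = 4.9667e-19 J.
For a photon λ = hc/E, so λ = 3.999e-7 m.
Converting to nm: λ = 399.9 nm ≈ 400 nm.

400 nm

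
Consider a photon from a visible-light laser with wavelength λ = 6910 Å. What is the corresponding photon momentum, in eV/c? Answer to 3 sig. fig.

Take h = 6.62607015 × 10^-34 J·s, c = 2.99792458 × 10^8 m/s, 1 eV = 1.602176634 × 10^-19 J.
In SI units: λ = 6910 Å = 6.91 × 10^-7 m.
Apply p = h/λ: p = 9.589 × 10^-28 kg·m/s.
Converting to eV/c: p = 1.794 eV/c ≈ 1.79 eV/c.

1.79 eV/c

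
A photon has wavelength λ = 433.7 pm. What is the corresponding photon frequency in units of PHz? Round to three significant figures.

691 PHz

Use c = 2.99792458 × 10^8 m/s.
First convert: λ = 433.7 pm = 4.337 × 10^-10 m.
Apply f = c/λ: f = 6.912 × 10^17 Hz.
Converting to PHz: f = 691.2 PHz ≈ 691 PHz.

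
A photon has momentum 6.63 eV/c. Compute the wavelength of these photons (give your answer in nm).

Use h = 6.62607015e-34 J·s, c = 2.99792458e8 m/s, 1 eV = 1.602176634e-19 J.
Convert to SI: p = 6.63 eV/c = 3.5433e-27 kg·m/s.
The photon relation is λ = h/p, giving λ = 1.870e-7 m.
Converting to nm: λ = 187.0 nm ≈ 187 nm.

187 nm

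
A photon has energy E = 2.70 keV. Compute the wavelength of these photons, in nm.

(h = 6.62607015 × 10^-34 J·s, c = 2.99792458 × 10^8 m/s, 1 eV = 1.602176634 × 10^-19 J.)
First convert: E = 2.70 keV = 4.3259 × 10^-16 J.
Since λ = hc/E for a photon, λ = 4.592 × 10^-10 m.
Converting to nm: λ = 0.4592 nm ≈ 0.459 nm.

0.459 nm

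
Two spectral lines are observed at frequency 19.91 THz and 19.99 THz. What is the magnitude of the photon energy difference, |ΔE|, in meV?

0.331 meV

Using E = hf: E₁ = 1.3193 × 10^-20 J, E₂ = 1.3246 × 10^-20 J.
|ΔE| = |1.3193 × 10^-20 − 1.3246 × 10^-20| = 5.30 × 10^-23 J = 0.331 meV.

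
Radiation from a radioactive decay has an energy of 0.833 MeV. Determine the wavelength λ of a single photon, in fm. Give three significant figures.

(h = 6.62607015e-34 J·s, c = 2.99792458e8 m/s, 1 eV = 1.602176634e-19 J.)
First convert: E = 0.833 MeV = 1.3346e-13 J.
Since λ = hc/E for a photon, λ = 1.488e-12 m.
Converting to fm: λ = 1488 fm ≈ 1490 fm.

1490 fm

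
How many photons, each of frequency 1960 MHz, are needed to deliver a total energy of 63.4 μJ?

4.88 × 10^19 photons

Per-photon energy: E = 1.299 × 10^-24 J (from frequency = 1960 MHz).
N = E_total / E_photon = 6.34 × 10^-5 J / 1.299 × 10^-24 J = 4.88 × 10^19.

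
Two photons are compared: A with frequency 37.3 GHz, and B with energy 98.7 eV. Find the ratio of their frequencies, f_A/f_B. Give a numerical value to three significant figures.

f_A = 3.730e10 Hz (from frequency = 37.3 GHz, via f given directly).
f_B = 2.387e16 Hz (from energy = 98.7 eV, via f = E/h).
Ratio = 3.730e10 / 2.387e16 = 1.56e-6.

1.56e-6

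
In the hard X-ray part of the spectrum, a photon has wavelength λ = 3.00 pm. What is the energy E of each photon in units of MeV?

0.413 MeV

Use h = 6.62607015e-34 J·s, c = 2.99792458e8 m/s, 1 eV = 1.602176634e-19 J.
In SI units: λ = 3.00 pm = 3.00e-12 m.
Since E = hc/λ for a photon, E = 6.621e-14 J.
Converting to MeV: E = 0.4133 MeV ≈ 0.413 MeV.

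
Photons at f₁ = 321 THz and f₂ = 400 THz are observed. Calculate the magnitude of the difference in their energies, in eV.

0.327 eV

Using E = hf: E₁ = 2.127e-19 J, E₂ = 2.650e-19 J.
|ΔE| = |2.127e-19 − 2.650e-19| = 5.23e-20 J = 0.327 eV.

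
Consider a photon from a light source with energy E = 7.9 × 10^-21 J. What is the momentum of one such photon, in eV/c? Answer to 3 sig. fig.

Take c = 2.99792458 × 10^8 m/s, 1 eV = 1.602176634 × 10^-19 J.
Since p = E/c for a photon, p = 2.635 × 10^-29 kg·m/s.
Converting to eV/c: p = 0.04931 eV/c ≈ 0.0493 eV/c.

0.0493 eV/c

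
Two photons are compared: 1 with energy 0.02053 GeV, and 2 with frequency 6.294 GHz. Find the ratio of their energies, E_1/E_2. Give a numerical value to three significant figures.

E_1 = 3.289e-12 J (from energy = 0.02053 GeV, via E given directly).
E_2 = 4.170e-24 J (from frequency = 6.294 GHz, via E = hf).
Ratio = 3.289e-12 / 4.170e-24 = 7.89e11.

7.89e11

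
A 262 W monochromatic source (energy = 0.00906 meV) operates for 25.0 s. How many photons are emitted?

Total energy: E_total = P·t = 262 × 25.0 = 6550 J.
Per-photon energy: E = 1.452 × 10^-24 J.
N = E_total / E_photon = 4.51 × 10^27.

4.51 × 10^27 photons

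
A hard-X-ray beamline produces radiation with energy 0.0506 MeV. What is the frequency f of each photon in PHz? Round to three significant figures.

Take h = 6.62607015e-34 J·s, 1 eV = 1.602176634e-19 J.
Convert to SI: E = 0.0506 MeV = 8.1070e-15 J.
For a photon f = E/h, so f = 1.224e19 Hz.
Converting to PHz: f = 12240 PHz ≈ 1.22e4 PHz.

1.22e4 PHz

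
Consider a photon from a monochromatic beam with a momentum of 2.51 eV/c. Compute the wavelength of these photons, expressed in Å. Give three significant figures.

4940 Å

In SI units: p = 2.51 eV/c = 1.3414 × 10^-27 kg·m/s.
For a photon λ = h/p, so λ = 4.940 × 10^-7 m.
Converting to Å: λ = 4940 Å ≈ 4940 Å.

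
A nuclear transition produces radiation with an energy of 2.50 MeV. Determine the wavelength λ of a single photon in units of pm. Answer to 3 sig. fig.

(h = 6.62607015e-34 J·s, c = 2.99792458e8 m/s, 1 eV = 1.602176634e-19 J.)
First convert: E = 2.50 MeV = 4.0054e-13 J.
The photon relation is λ = hc/E, giving λ = 4.959e-13 m.
Converting to pm: λ = 0.4959 pm ≈ 0.496 pm.

0.496 pm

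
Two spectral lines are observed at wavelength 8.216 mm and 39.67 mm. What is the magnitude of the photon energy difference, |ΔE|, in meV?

0.120 meV

Using E = hc/λ: E₁ = 2.4178e-23 J, E₂ = 5.0074e-24 J.
|ΔE| = |2.4178e-23 − 5.0074e-24| = 1.92e-23 J = 0.120 meV.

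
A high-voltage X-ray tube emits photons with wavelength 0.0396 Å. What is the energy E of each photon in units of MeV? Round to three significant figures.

Convert to SI: λ = 0.0396 Å = 3.96 × 10^-12 m.
Apply E = hc/λ: E = 5.016 × 10^-14 J.
Converting to MeV: E = 0.3131 MeV ≈ 0.313 MeV.

0.313 MeV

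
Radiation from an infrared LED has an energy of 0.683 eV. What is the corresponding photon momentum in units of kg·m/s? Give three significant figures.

(c = 2.99792458e8 m/s, 1 eV = 1.602176634e-19 J.)
First convert: E = 0.683 eV = 1.0943e-19 J.
Apply p = E/c: p = 3.650e-28 kg·m/s.
So p ≈ 3.65e-28 kg·m/s.

3.65e-28 kg·m/s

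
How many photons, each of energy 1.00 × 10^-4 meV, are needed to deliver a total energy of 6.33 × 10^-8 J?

3.95 × 10^18 photons

Per-photon energy: E = 1.602 × 10^-26 J (from energy = 1.00 × 10^-4 meV).
N = E_total / E_photon = 6.33 × 10^-8 J / 1.602 × 10^-26 J = 3.95 × 10^18.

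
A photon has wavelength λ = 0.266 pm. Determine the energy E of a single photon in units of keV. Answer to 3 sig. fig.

(h = 6.62607015 × 10^-34 J·s, c = 2.99792458 × 10^8 m/s, 1 eV = 1.602176634 × 10^-19 J.)
Convert to SI: λ = 0.266 pm = 2.66 × 10^-13 m.
For a photon E = hc/λ, so E = 7.468 × 10^-13 J.
Converting to keV: E = 4661 keV ≈ 4660 keV.

4660 keV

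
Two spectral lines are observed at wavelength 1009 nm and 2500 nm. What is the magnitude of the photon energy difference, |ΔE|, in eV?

0.733 eV

Using E = hc/λ: E₁ = 1.9687e-19 J, E₂ = 7.9458e-20 J.
|ΔE| = |1.9687e-19 − 7.9458e-20| = 1.17e-19 J = 0.733 eV.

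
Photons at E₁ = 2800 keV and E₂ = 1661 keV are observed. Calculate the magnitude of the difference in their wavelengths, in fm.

304 fm

Using λ = hc/E: λ₁ = 4.4280e-13 m, λ₂ = 7.4644e-13 m.
|Δλ| = |4.4280e-13 − 7.4644e-13| = 3.04e-13 m = 304 fm.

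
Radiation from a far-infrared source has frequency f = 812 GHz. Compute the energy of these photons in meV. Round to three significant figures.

3.36 meV

(h = 6.62607015e-34 J·s, 1 eV = 1.602176634e-19 J.)
In SI units: f = 812 GHz = 8.12e11 Hz.
For a photon E = hf, so E = 5.380e-22 J.
Converting to meV: E = 3.358 meV ≈ 3.36 meV.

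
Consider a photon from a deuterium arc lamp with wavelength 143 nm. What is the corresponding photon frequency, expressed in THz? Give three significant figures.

2100 THz

Convert to SI: λ = 143 nm = 1.43·10^-7 m.
The photon relation is f = c/λ, giving f = 2.096·10^15 Hz.
Converting to THz: f = 2096 THz ≈ 2100 THz.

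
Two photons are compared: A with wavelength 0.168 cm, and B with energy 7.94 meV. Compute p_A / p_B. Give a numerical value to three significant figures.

p_A = 3.944e-31 kg·m/s (from wavelength = 0.168 cm, via p = h/λ).
p_B = 4.243e-30 kg·m/s (from energy = 7.94 meV, via p = E/c).
Ratio = 3.944e-31 / 4.243e-30 = 0.0929.

0.0929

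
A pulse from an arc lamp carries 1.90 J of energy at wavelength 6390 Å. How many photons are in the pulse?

Per-photon energy: E = 3.109e-19 J (from wavelength = 6390 Å).
N = E_total / E_photon = 1.90 J / 3.109e-19 J = 6.11e18.

6.11e18 photons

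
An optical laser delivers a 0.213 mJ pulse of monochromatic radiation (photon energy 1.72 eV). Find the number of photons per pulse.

Per-photon energy: E = 2.756 × 10^-19 J (from energy = 1.72 eV).
N = E_total / E_photon = 2.13 × 10^-4 J / 2.756 × 10^-19 J = 7.73 × 10^14.

7.73 × 10^14 photons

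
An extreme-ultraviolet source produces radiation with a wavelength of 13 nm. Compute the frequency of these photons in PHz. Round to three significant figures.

23.1 PHz

In SI units: λ = 13 nm = 1.3 × 10^-8 m.
Since f = c/λ for a photon, f = 2.306 × 10^16 Hz.
Converting to PHz: f = 23.06 PHz ≈ 23.1 PHz.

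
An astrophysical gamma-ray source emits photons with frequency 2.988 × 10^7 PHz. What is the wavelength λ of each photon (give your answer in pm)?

0.0100 pm

In SI units: f = 2.988 × 10^7 PHz = 2.988 × 10^22 Hz.
Since λ = c/f for a photon, λ = 1.003 × 10^-14 m.
Converting to pm: λ = 0.01003 pm ≈ 0.0100 pm.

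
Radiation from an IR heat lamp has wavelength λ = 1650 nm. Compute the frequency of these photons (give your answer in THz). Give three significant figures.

182 THz

First convert: λ = 1650 nm = 1.65e-6 m.
Since f = c/λ for a photon, f = 1.817e14 Hz.
Converting to THz: f = 181.7 THz ≈ 182 THz.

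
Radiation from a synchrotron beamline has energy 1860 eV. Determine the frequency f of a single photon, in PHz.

450 PHz

(h = 6.62607015 × 10^-34 J·s, 1 eV = 1.602176634 × 10^-19 J.)
First convert: E = 1860 eV = 2.9800 × 10^-16 J.
Since f = E/h for a photon, f = 4.497 × 10^17 Hz.
Converting to PHz: f = 449.7 PHz ≈ 450 PHz.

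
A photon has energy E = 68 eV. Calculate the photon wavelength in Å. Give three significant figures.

Use h = 6.62607015e-34 J·s, c = 2.99792458e8 m/s, 1 eV = 1.602176634e-19 J.
In SI units: E = 68 eV = 1.0895e-17 J.
Since λ = hc/E for a photon, λ = 1.823e-8 m.
Converting to Å: λ = 182.3 Å ≈ 182 Å.

182 Å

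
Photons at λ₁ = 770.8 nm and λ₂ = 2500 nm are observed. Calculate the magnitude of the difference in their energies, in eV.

Using E = hc/λ: E₁ = 2.5771e-19 J, E₂ = 7.9458e-20 J.
|ΔE| = |2.5771e-19 − 7.9458e-20| = 1.78e-19 J = 1.11 eV.

1.11 eV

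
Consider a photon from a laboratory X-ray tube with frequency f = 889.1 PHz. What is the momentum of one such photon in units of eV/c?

3680 eV/c

(h = 6.62607015 × 10^-34 J·s, c = 2.99792458 × 10^8 m/s, 1 eV = 1.602176634 × 10^-19 J.)
In SI units: f = 889.1 PHz = 8.891 × 10^17 Hz.
The photon relation is p = hf/c, giving p = 1.965 × 10^-24 kg·m/s.
Converting to eV/c: p = 3677 eV/c ≈ 3680 eV/c.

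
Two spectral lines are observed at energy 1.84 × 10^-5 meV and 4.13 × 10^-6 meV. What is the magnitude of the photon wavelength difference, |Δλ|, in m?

Using λ = hc/E: λ₁ = 67.38 m, λ₂ = 300.2 m.
|Δλ| = |67.38 − 300.2| = 233 m.

233 m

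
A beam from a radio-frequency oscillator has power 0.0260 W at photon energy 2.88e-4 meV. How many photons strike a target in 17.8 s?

Total energy: E_total = P·t = 0.0260 × 17.8 = 0.4628 J.
Per-photon energy: E = 4.614e-26 J.
N = E_total / E_photon = 1.00e25.

1.00e25 photons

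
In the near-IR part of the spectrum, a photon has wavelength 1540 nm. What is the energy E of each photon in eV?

0.805 eV

Use h = 6.62607015 × 10^-34 J·s, c = 2.99792458 × 10^8 m/s, 1 eV = 1.602176634 × 10^-19 J.
Convert to SI: λ = 1540 nm = 1.54 × 10^-6 m.
Since E = hc/λ for a photon, E = 1.290 × 10^-19 J.
Converting to eV: E = 0.8051 eV ≈ 0.805 eV.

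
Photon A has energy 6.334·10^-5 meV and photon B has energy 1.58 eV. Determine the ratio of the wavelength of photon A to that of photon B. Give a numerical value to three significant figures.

2.49·10^7

λ_A = 19.57 m (from energy = 6.334·10^-5 meV, via λ = hc/E).
λ_B = 7.847·10^-7 m (from energy = 1.58 eV, via λ = hc/E).
Ratio = 19.57 / 7.847·10^-7 = 2.49·10^7.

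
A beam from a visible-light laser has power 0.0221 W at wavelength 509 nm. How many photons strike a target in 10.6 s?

6.00·10^17 photons

Total energy: E_total = P·t = 0.0221 × 10.6 = 0.2343 J.
Per-photon energy: E = 3.903·10^-19 J.
N = E_total / E_photon = 6.00·10^17.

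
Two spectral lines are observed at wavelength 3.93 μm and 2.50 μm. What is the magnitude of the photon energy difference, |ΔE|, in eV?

0.180 eV

Using E = hc/λ: E₁ = 5.055e-20 J, E₂ = 7.946e-20 J.
|ΔE| = |5.055e-20 − 7.946e-20| = 2.89e-20 J = 0.180 eV.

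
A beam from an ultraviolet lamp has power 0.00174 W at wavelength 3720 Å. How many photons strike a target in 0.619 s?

2.02 × 10^15 photons

Total energy: E_total = P·t = 0.00174 × 0.619 = 0.001077 J.
Per-photon energy: E = 5.340 × 10^-19 J.
N = E_total / E_photon = 2.02 × 10^15.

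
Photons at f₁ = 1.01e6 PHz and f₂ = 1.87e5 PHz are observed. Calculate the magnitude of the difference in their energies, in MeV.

Using E = hf: E₁ = 6.692e-13 J, E₂ = 1.239e-13 J.
|ΔE| = |6.692e-13 − 1.239e-13| = 5.45e-13 J = 3.40 MeV.

3.40 MeV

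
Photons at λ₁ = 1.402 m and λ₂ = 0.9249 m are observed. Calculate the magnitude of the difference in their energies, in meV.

Using E = hc/λ: E₁ = 1.4169e-25 J, E₂ = 2.1477e-25 J.
|ΔE| = |1.4169e-25 − 2.1477e-25| = 7.31e-26 J = 4.56e-4 meV.

4.56e-4 meV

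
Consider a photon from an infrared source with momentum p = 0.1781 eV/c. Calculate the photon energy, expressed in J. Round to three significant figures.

2.85e-20 J

(c = 2.99792458e8 m/s, 1 eV = 1.602176634e-19 J.)
First convert: p = 0.1781 eV/c = 9.5182e-29 kg·m/s.
For a photon E = pc, so E = 2.853e-20 J.
So E ≈ 2.85e-20 J.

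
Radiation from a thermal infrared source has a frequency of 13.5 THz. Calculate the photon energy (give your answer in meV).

First convert: f = 13.5 THz = 1.35·10^13 Hz.
The photon relation is E = hf, giving E = 8.945·10^-21 J.
Converting to meV: E = 55.83 meV ≈ 55.8 meV.

55.8 meV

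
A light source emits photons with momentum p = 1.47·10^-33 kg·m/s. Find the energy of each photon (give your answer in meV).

(c = 2.99792458·10^8 m/s, 1 eV = 1.602176634·10^-19 J.)
Apply E = pc: E = 4.407·10^-25 J.
Converting to meV: E = 0.002751 meV ≈ 2.75·10^-3 meV.

2.75·10^-3 meV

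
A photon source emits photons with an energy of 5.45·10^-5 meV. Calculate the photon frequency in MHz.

Take h = 6.62607015·10^-34 J·s, 1 eV = 1.602176634·10^-19 J.
Convert to SI: E = 5.45·10^-5 meV = 8.7319·10^-27 J.
Since f = E/h for a photon, f = 1.318·10^7 Hz.
Converting to MHz: f = 13.18 MHz ≈ 13.2 MHz.

13.2 MHz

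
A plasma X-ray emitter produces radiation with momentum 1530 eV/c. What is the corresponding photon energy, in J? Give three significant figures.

Use c = 2.99792458e8 m/s, 1 eV = 1.602176634e-19 J.
In SI units: p = 1530 eV/c = 8.1768e-25 kg·m/s.
The photon relation is E = pc, giving E = 2.451e-16 J.
So E ≈ 2.45e-16 J.

2.45e-16 J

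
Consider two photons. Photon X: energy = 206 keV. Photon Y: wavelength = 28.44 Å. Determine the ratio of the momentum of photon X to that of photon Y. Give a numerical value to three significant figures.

p_X = 1.101 × 10^-22 kg·m/s (from energy = 206 keV, via p = E/c).
p_Y = 2.330 × 10^-25 kg·m/s (from wavelength = 28.44 Å, via p = h/λ).
Ratio = 1.101 × 10^-22 / 2.330 × 10^-25 = 473.

473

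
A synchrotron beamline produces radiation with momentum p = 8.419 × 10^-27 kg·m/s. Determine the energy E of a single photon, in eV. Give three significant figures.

Take c = 2.99792458 × 10^8 m/s, 1 eV = 1.602176634 × 10^-19 J.
The photon relation is E = pc, giving E = 2.524 × 10^-18 J.
Converting to eV: E = 15.75 eV ≈ 15.8 eV.

15.8 eV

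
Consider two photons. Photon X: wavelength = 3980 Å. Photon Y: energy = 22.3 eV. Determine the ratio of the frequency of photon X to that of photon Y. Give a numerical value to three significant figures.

f_X = 7.532·10^14 Hz (from wavelength = 3980 Å, via f = c/λ).
f_Y = 5.392·10^15 Hz (from energy = 22.3 eV, via f = E/h).
Ratio = 7.532·10^14 / 5.392·10^15 = 0.140.

0.140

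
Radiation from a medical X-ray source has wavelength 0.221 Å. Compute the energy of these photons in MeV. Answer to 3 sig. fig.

0.0561 MeV

Use h = 6.62607015·10^-34 J·s, c = 2.99792458·10^8 m/s, 1 eV = 1.602176634·10^-19 J.
Convert to SI: λ = 0.221 Å = 2.21·10^-11 m.
For a photon E = hc/λ, so E = 8.988·10^-15 J.
Converting to MeV: E = 0.05610 MeV ≈ 0.0561 MeV.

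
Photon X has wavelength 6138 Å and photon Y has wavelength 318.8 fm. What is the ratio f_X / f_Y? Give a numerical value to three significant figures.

5.19 × 10^-7

f_X = 4.884 × 10^14 Hz (from wavelength = 6138 Å, via f = c/λ).
f_Y = 9.404 × 10^20 Hz (from wavelength = 318.8 fm, via f = c/λ).
Ratio = 4.884 × 10^14 / 9.404 × 10^20 = 5.19 × 10^-7.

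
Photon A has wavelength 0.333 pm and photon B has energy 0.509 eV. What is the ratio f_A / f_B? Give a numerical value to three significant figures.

7.31 × 10^6

f_A = 9.003 × 10^20 Hz (from wavelength = 0.333 pm, via f = c/λ).
f_B = 1.231 × 10^14 Hz (from energy = 0.509 eV, via f = E/h).
Ratio = 9.003 × 10^20 / 1.231 × 10^14 = 7.31 × 10^6.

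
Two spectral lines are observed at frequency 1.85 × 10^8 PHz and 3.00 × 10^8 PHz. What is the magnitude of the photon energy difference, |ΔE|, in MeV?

Using E = hf: E₁ = 1.226 × 10^-10 J, E₂ = 1.988 × 10^-10 J.
|ΔE| = |1.226 × 10^-10 − 1.988 × 10^-10| = 7.62 × 10^-11 J = 476 MeV.

476 MeV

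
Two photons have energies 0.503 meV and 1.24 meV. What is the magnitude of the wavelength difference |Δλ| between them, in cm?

0.147 cm

Using λ = hc/E: λ₁ = 0.002465 m, λ₂ = 9.999e-4 m.
|Δλ| = |0.002465 − 9.999e-4| = 0.00147 m = 0.147 cm.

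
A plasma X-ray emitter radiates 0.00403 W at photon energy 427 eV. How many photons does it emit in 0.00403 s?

2.37 × 10^11 photons

Total energy: E_total = P·t = 0.00403 × 0.00403 = 1.624 × 10^-5 J.
Per-photon energy: E = 6.841 × 10^-17 J.
N = E_total / E_photon = 2.37 × 10^11.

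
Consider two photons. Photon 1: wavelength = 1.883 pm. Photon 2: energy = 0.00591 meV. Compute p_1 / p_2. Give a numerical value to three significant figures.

1.11e11

p_1 = 3.519e-22 kg·m/s (from wavelength = 1.883 pm, via p = h/λ).
p_2 = 3.158e-33 kg·m/s (from energy = 0.00591 meV, via p = E/c).
Ratio = 3.519e-22 / 3.158e-33 = 1.11e11.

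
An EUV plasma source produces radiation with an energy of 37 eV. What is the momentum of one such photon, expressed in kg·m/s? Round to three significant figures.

First convert: E = 37 eV = 5.9281 × 10^-18 J.
For a photon p = E/c, so p = 1.977 × 10^-26 kg·m/s.
So p ≈ 1.98 × 10^-26 kg·m/s.

1.98 × 10^-26 kg·m/s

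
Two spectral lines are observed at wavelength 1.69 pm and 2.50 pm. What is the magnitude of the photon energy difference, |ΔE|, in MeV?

Using E = hc/λ: E₁ = 1.175e-13 J, E₂ = 7.946e-14 J.
|ΔE| = |1.175e-13 − 7.946e-14| = 3.81e-14 J = 0.238 MeV.

0.238 MeV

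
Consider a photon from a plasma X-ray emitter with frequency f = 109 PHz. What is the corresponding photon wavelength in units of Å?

27.5 Å

First convert: f = 109 PHz = 1.09e17 Hz.
The photon relation is λ = c/f, giving λ = 2.750e-9 m.
Converting to Å: λ = 27.50 Å ≈ 27.5 Å.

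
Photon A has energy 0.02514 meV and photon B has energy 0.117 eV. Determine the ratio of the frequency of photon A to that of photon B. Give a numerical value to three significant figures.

f_A = 6.079·10^9 Hz (from energy = 0.02514 meV, via f = E/h).
f_B = 2.829·10^13 Hz (from energy = 0.117 eV, via f = E/h).
Ratio = 6.079·10^9 / 2.829·10^13 = 2.15·10^-4.

2.15·10^-4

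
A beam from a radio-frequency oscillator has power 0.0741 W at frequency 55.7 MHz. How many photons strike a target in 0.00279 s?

5.60·10^21 photons

Total energy: E_total = P·t = 0.0741 × 0.00279 = 2.067·10^-4 J.
Per-photon energy: E = 3.691·10^-26 J.
N = E_total / E_photon = 5.60·10^21.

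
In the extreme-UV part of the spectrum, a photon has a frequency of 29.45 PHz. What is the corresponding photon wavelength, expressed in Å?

Use c = 2.99792458e8 m/s.
In SI units: f = 29.45 PHz = 2.945e16 Hz.
Since λ = c/f for a photon, λ = 1.018e-8 m.
Converting to Å: λ = 101.8 Å ≈ 102 Å.

102 Å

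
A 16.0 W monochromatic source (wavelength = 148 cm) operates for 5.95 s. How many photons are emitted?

7.09 × 10^26 photons

Total energy: E_total = P·t = 16.0 × 5.95 = 95.20 J.
Per-photon energy: E = 1.342 × 10^-25 J.
N = E_total / E_photon = 7.09 × 10^26.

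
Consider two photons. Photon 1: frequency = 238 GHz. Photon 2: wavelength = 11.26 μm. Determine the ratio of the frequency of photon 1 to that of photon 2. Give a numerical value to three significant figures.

f_1 = 2.380·10^11 Hz (from frequency = 238 GHz, via f given directly).
f_2 = 2.662·10^13 Hz (from wavelength = 11.26 μm, via f = c/λ).
Ratio = 2.380·10^11 / 2.662·10^13 = 8.94·10^-3.

8.94·10^-3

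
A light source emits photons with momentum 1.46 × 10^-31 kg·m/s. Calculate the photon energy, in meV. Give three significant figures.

0.273 meV

Take c = 2.99792458 × 10^8 m/s, 1 eV = 1.602176634 × 10^-19 J.
Since E = pc for a photon, E = 4.377 × 10^-23 J.
Converting to meV: E = 0.2732 meV ≈ 0.273 meV.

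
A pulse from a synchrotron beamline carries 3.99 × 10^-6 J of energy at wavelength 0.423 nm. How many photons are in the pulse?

Per-photon energy: E = 4.696 × 10^-16 J (from wavelength = 0.423 nm).
N = E_total / E_photon = 3.99 × 10^-6 J / 4.696 × 10^-16 J = 8.50 × 10^9.

8.50 × 10^9 photons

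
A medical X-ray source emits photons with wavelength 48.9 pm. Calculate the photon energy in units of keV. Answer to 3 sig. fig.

25.4 keV

(h = 6.62607015·10^-34 J·s, c = 2.99792458·10^8 m/s, 1 eV = 1.602176634·10^-19 J.)
Convert to SI: λ = 48.9 pm = 4.89·10^-11 m.
For a photon E = hc/λ, so E = 4.062·10^-15 J.
Converting to keV: E = 25.35 keV ≈ 25.4 keV.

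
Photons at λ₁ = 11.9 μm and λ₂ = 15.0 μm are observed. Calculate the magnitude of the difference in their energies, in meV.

Using E = hc/λ: E₁ = 1.669e-20 J, E₂ = 1.324e-20 J.
|ΔE| = |1.669e-20 − 1.324e-20| = 3.45e-21 J = 21.5 meV.

21.5 meV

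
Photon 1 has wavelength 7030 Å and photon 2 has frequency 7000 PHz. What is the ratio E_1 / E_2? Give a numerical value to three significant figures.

E_1 = 2.826·10^-19 J (from wavelength = 7030 Å, via E = hc/λ).
E_2 = 4.638·10^-15 J (from frequency = 7000 PHz, via E = hf).
Ratio = 2.826·10^-19 / 4.638·10^-15 = 6.09·10^-5.

6.09·10^-5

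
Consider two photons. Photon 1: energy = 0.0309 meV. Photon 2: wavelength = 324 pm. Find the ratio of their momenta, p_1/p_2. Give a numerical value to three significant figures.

p_1 = 1.651 × 10^-32 kg·m/s (from energy = 0.0309 meV, via p = E/c).
p_2 = 2.045 × 10^-24 kg·m/s (from wavelength = 324 pm, via p = h/λ).
Ratio = 1.651 × 10^-32 / 2.045 × 10^-24 = 8.07 × 10^-9.

8.07 × 10^-9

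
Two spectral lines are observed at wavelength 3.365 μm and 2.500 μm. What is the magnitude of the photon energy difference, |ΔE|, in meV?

127 meV

Using E = hc/λ: E₁ = 5.9033 × 10^-20 J, E₂ = 7.9458 × 10^-20 J.
|ΔE| = |5.9033 × 10^-20 − 7.9458 × 10^-20| = 2.04 × 10^-20 J = 127 meV.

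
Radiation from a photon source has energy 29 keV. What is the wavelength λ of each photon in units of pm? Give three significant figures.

Use h = 6.62607015·10^-34 J·s, c = 2.99792458·10^8 m/s, 1 eV = 1.602176634·10^-19 J.
First convert: E = 29 keV = 4.6463·10^-15 J.
Since λ = hc/E for a photon, λ = 4.275·10^-11 m.
Converting to pm: λ = 42.75 pm ≈ 42.8 pm.

42.8 pm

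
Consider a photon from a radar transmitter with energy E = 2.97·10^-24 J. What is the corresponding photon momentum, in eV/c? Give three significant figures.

Use c = 2.99792458·10^8 m/s, 1 eV = 1.602176634·10^-19 J.
For a photon p = E/c, so p = 9.907·10^-33 kg·m/s.
Converting to eV/c: p = 1.854·10^-5 eV/c ≈ 1.85·10^-5 eV/c.

1.85·10^-5 eV/c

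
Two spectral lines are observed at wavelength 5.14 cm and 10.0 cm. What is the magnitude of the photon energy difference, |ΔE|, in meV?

Using E = hc/λ: E₁ = 3.865 × 10^-24 J, E₂ = 1.986 × 10^-24 J.
|ΔE| = |3.865 × 10^-24 − 1.986 × 10^-24| = 1.88 × 10^-24 J = 0.0117 meV.

0.0117 meV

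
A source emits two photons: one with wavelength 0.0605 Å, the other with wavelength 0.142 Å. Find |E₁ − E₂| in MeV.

Using E = hc/λ: E₁ = 3.283 × 10^-14 J, E₂ = 1.399 × 10^-14 J.
|ΔE| = |3.283 × 10^-14 − 1.399 × 10^-14| = 1.88 × 10^-14 J = 0.118 MeV.

0.118 MeV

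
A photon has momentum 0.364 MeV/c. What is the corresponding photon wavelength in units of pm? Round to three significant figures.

In SI units: p = 0.364 MeV/c = 1.9453e-22 kg·m/s.
For a photon λ = h/p, so λ = 3.406e-12 m.
Converting to pm: λ = 3.406 pm ≈ 3.41 pm.

3.41 pm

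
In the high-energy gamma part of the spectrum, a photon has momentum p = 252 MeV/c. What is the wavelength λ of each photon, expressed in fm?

Use h = 6.62607015e-34 J·s, c = 2.99792458e8 m/s, 1 eV = 1.602176634e-19 J.
In SI units: p = 252 MeV/c = 1.3468e-19 kg·m/s.
Apply λ = h/p: λ = 4.920e-15 m.
Converting to fm: λ = 4.920 fm ≈ 4.92 fm.

4.92 fm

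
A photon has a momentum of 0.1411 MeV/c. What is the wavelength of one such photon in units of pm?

Take h = 6.62607015 × 10^-34 J·s, c = 2.99792458 × 10^8 m/s, 1 eV = 1.602176634 × 10^-19 J.
In SI units: p = 0.1411 MeV/c = 7.5408 × 10^-23 kg·m/s.
For a photon λ = h/p, so λ = 8.787 × 10^-12 m.
Converting to pm: λ = 8.787 pm ≈ 8.79 pm.

8.79 pm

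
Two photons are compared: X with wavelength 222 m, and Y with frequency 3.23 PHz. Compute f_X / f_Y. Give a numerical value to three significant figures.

4.18·10^-10

f_X = 1.350·10^6 Hz (from wavelength = 222 m, via f = c/λ).
f_Y = 3.230·10^15 Hz (from frequency = 3.23 PHz, via f given directly).
Ratio = 1.350·10^6 / 3.230·10^15 = 4.18·10^-10.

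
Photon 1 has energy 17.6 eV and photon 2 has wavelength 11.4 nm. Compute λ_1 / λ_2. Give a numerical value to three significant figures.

6.18

λ_1 = 7.045 × 10^-8 m (from energy = 17.6 eV, via λ = hc/E).
λ_2 = 1.140 × 10^-8 m (from wavelength = 11.4 nm, via λ given directly).
Ratio = 7.045 × 10^-8 / 1.140 × 10^-8 = 6.18.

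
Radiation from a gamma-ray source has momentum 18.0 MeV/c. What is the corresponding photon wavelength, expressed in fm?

First convert: p = 18.0 MeV/c = 9.6197 × 10^-21 kg·m/s.
Apply λ = h/p: λ = 6.888 × 10^-14 m.
Converting to fm: λ = 68.88 fm ≈ 68.9 fm.

68.9 fm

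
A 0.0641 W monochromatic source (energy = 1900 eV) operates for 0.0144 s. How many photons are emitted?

Total energy: E_total = P·t = 0.0641 × 0.0144 = 9.230e-4 J.
Per-photon energy: E = 3.044e-16 J.
N = E_total / E_photon = 3.03e12.

3.03e12 photons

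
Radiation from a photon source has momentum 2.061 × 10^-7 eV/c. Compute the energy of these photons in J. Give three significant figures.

3.30 × 10^-26 J

Use c = 2.99792458 × 10^8 m/s, 1 eV = 1.602176634 × 10^-19 J.
In SI units: p = 2.061 × 10^-7 eV/c = 1.1015 × 10^-34 kg·m/s.
For a photon E = pc, so E = 3.302 × 10^-26 J.
So E ≈ 3.30 × 10^-26 J.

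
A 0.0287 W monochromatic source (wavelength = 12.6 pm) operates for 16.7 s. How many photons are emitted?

Total energy: E_total = P·t = 0.0287 × 16.7 = 0.4793 J.
Per-photon energy: E = 1.577·10^-14 J.
N = E_total / E_photon = 3.04·10^13.

3.04·10^13 photons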